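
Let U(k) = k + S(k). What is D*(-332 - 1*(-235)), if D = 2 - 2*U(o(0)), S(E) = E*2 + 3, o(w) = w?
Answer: 388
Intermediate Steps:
S(E) = 3 + 2*E (S(E) = 2*E + 3 = 3 + 2*E)
U(k) = 3 + 3*k (U(k) = k + (3 + 2*k) = 3 + 3*k)
D = -4 (D = 2 - 2*(3 + 3*0) = 2 - 2*(3 + 0) = 2 - 2*3 = 2 - 6 = -4)
D*(-332 - 1*(-235)) = -4*(-332 - 1*(-235)) = -4*(-332 + 235) = -4*(-97) = 388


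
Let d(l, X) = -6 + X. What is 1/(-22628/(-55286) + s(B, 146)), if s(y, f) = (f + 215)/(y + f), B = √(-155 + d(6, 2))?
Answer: 15663630515148/45099915467951 + 275852897089*I*√159/135299746403853 ≈ 0.34731 + 0.025709*I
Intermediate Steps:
B = I*√159 (B = √(-155 + (-6 + 2)) = √(-155 - 4) = √(-159) = I*√159 ≈ 12.61*I)
s(y, f) = (215 + f)/(f + y)
1/(-22628/(-55286) + s(B, 146)) = 1/(-22628/(-55286) + (215 + 146)/(146 + I*√159)) = 1/(-22628*(-1/55286) + 361/(146 + I*√159)) = 1/(11314/27643 + 361/(146 + I*√159))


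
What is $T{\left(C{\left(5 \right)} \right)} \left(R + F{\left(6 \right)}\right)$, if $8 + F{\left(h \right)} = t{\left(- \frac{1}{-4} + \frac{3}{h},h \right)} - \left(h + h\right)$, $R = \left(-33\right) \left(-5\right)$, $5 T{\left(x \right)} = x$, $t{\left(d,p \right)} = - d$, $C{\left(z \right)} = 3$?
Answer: $\frac{1731}{20} \approx 86.55$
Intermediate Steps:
$T{\left(x \right)} = \frac{x}{5}$
$R = 165$
$F{\left(h \right)} = - \frac{33}{4} - \frac{3}{h} - 2 h$ ($F{\left(h \right)} = -8 - \left(\frac{1}{4} + 2 h + \frac{3}{h}\right) = - \frac{33}{4} - \frac{3}{h} - 2 h$)
$T{\left(C{\left(5 \right)} \right)} \left(R + F{\left(6 \right)}\right) = \frac{1}{5} \cdot 3 \left(165 - \left(\frac{81}{4} + \frac{1}{2}\right)\right) = \frac{3 \left(165 - \frac{83}{4}\right)}{5} = \frac{3}{5} \cdot \frac{577}{4} = \frac{1731}{20}$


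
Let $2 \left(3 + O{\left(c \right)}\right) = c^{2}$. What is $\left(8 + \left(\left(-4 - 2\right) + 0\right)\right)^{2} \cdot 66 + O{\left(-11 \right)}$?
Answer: $\frac{643}{2} \approx 321.5$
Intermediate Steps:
$O{\left(c \right)} = -3 + \frac{c^{2}}{2}$
$\left(8 + \left(\left(-4 - 2\right) + 0\right)\right)^{2} \cdot 66 + O{\left(-11 \right)} = \left(8 + \left(\left(-4 - 2\right) + 0\right)\right)^{2} \cdot 66 - \left(3 - \frac{\left(-11\right)^{2}}{2}\right) = \left(8 + \left(-6 + 0\right)\right)^{2} \cdot 66 + \left(-3 + \frac{1}{2} \cdot 121\right) = \left(8 - 6\right)^{2} \cdot 66 + \left(-3 + \frac{121}{2}\right) = 2^{2} \cdot 66 + \frac{115}{2} = 4 \cdot 66 + \frac{115}{2} = 264 + \frac{115}{2} = \frac{643}{2}$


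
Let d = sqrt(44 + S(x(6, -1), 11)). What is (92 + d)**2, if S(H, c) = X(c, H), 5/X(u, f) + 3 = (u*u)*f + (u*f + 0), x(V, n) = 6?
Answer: (72588 + sqrt(27394869))**2/622521 ≈ 9728.6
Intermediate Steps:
X(u, f) = 5/(-3 + f*u + f*u**2) (X(u, f) = 5/(-3 + ((u*u)*f + (u*f + 0))) = 5/(-3 + (u**2*f + (f*u + 0))) = 5/(-3 + (f*u**2 + f*u)) = 5/(-3 + (f*u + f*u**2)) = 5/(-3 + f*u + f*u**2))
S(H, c) = 5/(-3 + H*c + H*c**2)
d = sqrt(27394869)/789 (d = sqrt(44 + 5/(-3 + 6*11 + 6*11**2)) = sqrt(44 + 5/(-3 + 66 + 6*121)) = sqrt(44 + 5/(-3 + 66 + 726)) = sqrt(44 + 5/789) = sqrt(34721/789) = sqrt(27394869)/789 ≈ 6.6337)
(92 + d)**2 = (92 + sqrt(27394869)/789)**2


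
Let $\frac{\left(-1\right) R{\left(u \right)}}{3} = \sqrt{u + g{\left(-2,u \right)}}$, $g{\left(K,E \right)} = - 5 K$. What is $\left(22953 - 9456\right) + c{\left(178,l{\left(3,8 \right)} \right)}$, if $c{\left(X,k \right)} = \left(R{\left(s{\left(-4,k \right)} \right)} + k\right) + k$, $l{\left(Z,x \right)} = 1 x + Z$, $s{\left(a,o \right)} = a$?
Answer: $13519 - 3 \sqrt{6} \approx 13512.0$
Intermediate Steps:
$l{\left(Z,x \right)} = Z + x$ ($l{\left(Z,x \right)} = x + Z = Z + x$)
$R{\left(u \right)} = - 3 \sqrt{10 + u}$ ($R{\left(u \right)} = - 3 \sqrt{u - -10} = - 3 \sqrt{u + 10} = - 3 \sqrt{10 + u}$)
$c{\left(X,k \right)} = - 3 \sqrt{6} + 2 k$ ($c{\left(X,k \right)} = \left(- 3 \sqrt{10 - 4} + k\right) + k = \left(- 3 \sqrt{6} + k\right) + k = \left(k - 3 \sqrt{6}\right) + k = - 3 \sqrt{6} + 2 k$)
$\left(22953 - 9456\right) + c{\left(178,l{\left(3,8 \right)} \right)} = \left(22953 - 9456\right) - \left(- 2 \left(3 + 8\right) + 3 \sqrt{6}\right) = 13497 + \left(- 3 \sqrt{6} + 2 \cdot 11\right) = 13497 + \left(- 3 \sqrt{6} + 22\right) = 13497 + \left(22 - 3 \sqrt{6}\right) = 13519 - 3 \sqrt{6}$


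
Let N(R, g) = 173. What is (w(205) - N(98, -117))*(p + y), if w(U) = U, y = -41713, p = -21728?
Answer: -2030112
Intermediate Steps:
(w(205) - N(98, -117))*(p + y) = (205 - 1*173)*(-21728 - 41713) = (205 - 173)*(-63441) = 32*(-63441) = -2030112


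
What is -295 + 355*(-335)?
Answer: -119220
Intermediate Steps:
-295 + 355*(-335) = -295 - 118925 = -119220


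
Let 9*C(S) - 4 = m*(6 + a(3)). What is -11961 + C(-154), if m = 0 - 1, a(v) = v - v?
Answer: -107651/9 ≈ -11961.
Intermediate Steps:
a(v) = 0
m = -1
C(S) = -2/9 (C(S) = 4/9 + (-(6 + 0))/9 = 4/9 + (-1*6)/9 = 4/9 + (⅑)*(-6) = 4/9 - ⅔ = -2/9)
-11961 + C(-154) = -11961 - 2/9 = -107651/9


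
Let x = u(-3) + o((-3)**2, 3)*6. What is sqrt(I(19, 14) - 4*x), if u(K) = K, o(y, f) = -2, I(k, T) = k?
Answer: sqrt(79) ≈ 8.8882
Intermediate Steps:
x = -15 (x = -3 - 2*6 = -3 - 12 = -15)
sqrt(I(19, 14) - 4*x) = sqrt(19 - 4*(-15)) = sqrt(19 + 60) = sqrt(79)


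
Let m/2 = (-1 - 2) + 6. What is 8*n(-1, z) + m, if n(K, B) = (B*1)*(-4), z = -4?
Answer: 134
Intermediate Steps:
m = 6 (m = 2*((-1 - 2) + 6) = 2*(-3 + 6) = 2*3 = 6)
n(K, B) = -4*B (n(K, B) = B*(-4) = -4*B)
8*n(-1, z) + m = 8*(-4*(-4)) + 6 = 8*16 + 6 = 128 + 6 = 134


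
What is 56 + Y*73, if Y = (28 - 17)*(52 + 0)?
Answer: 41812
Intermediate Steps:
Y = 572 (Y = 11*52 = 572)
56 + Y*73 = 56 + 572*73 = 56 + 41756 = 41812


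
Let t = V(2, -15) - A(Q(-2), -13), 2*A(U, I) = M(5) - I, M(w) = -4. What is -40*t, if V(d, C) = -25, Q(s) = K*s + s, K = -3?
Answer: 1180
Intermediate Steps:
Q(s) = -2*s (Q(s) = -3*s + s = -2*s)
A(U, I) = -2 - I/2 (A(U, I) = (-4 - I)/2 = -2 - I/2)
t = -59/2 (t = -25 - (-2 - 1/2*(-13)) = -25 - (-2 + 13/2) = -25 - 1*9/2 = -25 - 9/2 = -59/2 ≈ -29.500)
-40*t = -40*(-59/2) = 1180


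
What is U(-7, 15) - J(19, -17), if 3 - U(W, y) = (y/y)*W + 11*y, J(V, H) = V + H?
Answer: -157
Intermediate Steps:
J(V, H) = H + V
U(W, y) = 3 - W - 11*y (U(W, y) = 3 - ((y/y)*W + 11*y) = 3 - (1*W + 11*y) = 3 - (W + 11*y) = 3 + (-W - 11*y) = 3 - W - 11*y)
U(-7, 15) - J(19, -17) = (3 - 1*(-7) - 11*15) - (-17 + 19) = (3 + 7 - 165) - 1*2 = -155 - 2 = -157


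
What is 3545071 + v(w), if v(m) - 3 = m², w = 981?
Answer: 4507435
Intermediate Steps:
v(m) = 3 + m²
3545071 + v(w) = 3545071 + (3 + 981²) = 3545071 + (3 + 962361) = 3545071 + 962364 = 4507435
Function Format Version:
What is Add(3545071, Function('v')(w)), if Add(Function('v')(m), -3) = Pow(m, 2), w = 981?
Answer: 4507435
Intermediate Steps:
Function('v')(m) = Add(3, Pow(m, 2))
Add(3545071, Function('v')(w)) = Add(3545071, Add(3, Pow(981, 2))) = Add(3545071, Add(3, 962361)) = Add(3545071, 962364) = 4507435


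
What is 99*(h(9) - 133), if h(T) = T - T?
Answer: -13167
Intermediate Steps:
h(T) = 0
99*(h(9) - 133) = 99*(0 - 133) = 99*(-133) = -13167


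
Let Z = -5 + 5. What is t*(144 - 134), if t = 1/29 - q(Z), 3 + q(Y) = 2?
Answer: 300/29 ≈ 10.345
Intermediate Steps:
Z = 0
q(Y) = -1 (q(Y) = -3 + 2 = -1)
t = 30/29 (t = 1/29 - 1*(-1) = 1/29 + 1 = 30/29 ≈ 1.0345)
t*(144 - 134) = 30*(144 - 134)/29 = (30/29)*10 = 300/29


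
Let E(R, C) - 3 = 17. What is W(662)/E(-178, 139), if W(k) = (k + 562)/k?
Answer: 153/1655 ≈ 0.092447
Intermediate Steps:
E(R, C) = 20 (E(R, C) = 3 + 17 = 20)
W(k) = (562 + k)/k
W(662)/E(-178, 139) = ((562 + 662)/662)/20 = ((1/662)*1224)*(1/20) = (612/331)*(1/20) = 153/1655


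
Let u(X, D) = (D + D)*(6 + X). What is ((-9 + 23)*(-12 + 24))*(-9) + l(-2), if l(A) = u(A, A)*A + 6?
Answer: -1474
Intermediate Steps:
u(X, D) = 2*D*(6 + X) (u(X, D) = (2*D)*(6 + X) = 2*D*(6 + X))
l(A) = 6 + 2*A**2*(6 + A) (l(A) = (2*A*(6 + A))*A + 6 = 2*A**2*(6 + A) + 6 = 6 + 2*A**2*(6 + A))
((-9 + 23)*(-12 + 24))*(-9) + l(-2) = ((-9 + 23)*(-12 + 24))*(-9) + (6 + 2*(-2)**2*(6 - 2)) = (14*12)*(-9) + (6 + 2*4*4) = 168*(-9) + (6 + 32) = -1512 + 38 = -1474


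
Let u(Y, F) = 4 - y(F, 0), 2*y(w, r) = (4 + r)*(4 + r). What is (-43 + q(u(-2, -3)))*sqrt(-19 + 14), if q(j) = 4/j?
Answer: -44*I*sqrt(5) ≈ -98.387*I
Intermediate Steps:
y(w, r) = (4 + r)**2/2 (y(w, r) = ((4 + r)*(4 + r))/2 = (4 + r)**2/2)
u(Y, F) = -4 (u(Y, F) = 4 - (4 + 0)**2/2 = 4 - 4**2/2 = 4 - 16/2 = 4 - 1*8 = 4 - 8 = -4)
q(j) = 4/j
(-43 + q(u(-2, -3)))*sqrt(-19 + 14) = (-43 + 4/(-4))*sqrt(-19 + 14) = (-43 + 4*(-1/4))*sqrt(-5) = (-43 - 1)*(I*sqrt(5)) = -44*I*sqrt(5)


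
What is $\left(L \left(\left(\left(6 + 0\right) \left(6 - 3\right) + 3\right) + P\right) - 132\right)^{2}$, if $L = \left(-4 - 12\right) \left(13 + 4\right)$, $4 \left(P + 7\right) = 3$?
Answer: $17172736$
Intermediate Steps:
$P = - \frac{25}{4}$ ($P = -7 + \frac{1}{4} \cdot 3 = -7 + \frac{3}{4} = - \frac{25}{4} \approx -6.25$)
$L = -272$ ($L = \left(-16\right) 17 = -272$)
$\left(L \left(\left(\left(6 + 0\right) \left(6 - 3\right) + 3\right) + P\right) - 132\right)^{2} = \left(- 272 \left(\left(\left(6 + 0\right) \left(6 - 3\right) + 3\right) - \frac{25}{4}\right) - 132\right)^{2} = \left(- 272 \left(\left(6 \cdot 3 + 3\right) - \frac{25}{4}\right) - 132\right)^{2} = \left(- 272 \left(\left(18 + 3\right) - \frac{25}{4}\right) - 132\right)^{2} = \left(- 272 \left(21 - \frac{25}{4}\right) - 132\right)^{2} = \left(\left(-272\right) \frac{59}{4} - 132\right)^{2} = \left(-4012 - 132\right)^{2} = \left(-4144\right)^{2} = 17172736$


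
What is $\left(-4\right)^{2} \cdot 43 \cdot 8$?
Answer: $5504$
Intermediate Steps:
$\left(-4\right)^{2} \cdot 43 \cdot 8 = 16 \cdot 43 \cdot 8 = 688 \cdot 8 = 5504$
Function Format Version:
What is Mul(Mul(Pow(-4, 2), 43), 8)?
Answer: 5504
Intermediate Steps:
Mul(Mul(Pow(-4, 2), 43), 8) = Mul(Mul(16, 43), 8) = Mul(688, 8) = 5504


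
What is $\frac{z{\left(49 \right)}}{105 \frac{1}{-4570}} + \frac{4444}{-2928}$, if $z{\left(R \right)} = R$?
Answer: $- \frac{520741}{244} \approx -2134.2$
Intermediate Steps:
$\frac{z{\left(49 \right)}}{105 \frac{1}{-4570}} + \frac{4444}{-2928} = \frac{49}{105 \frac{1}{-4570}} + \frac{4444}{-2928} = \frac{49}{105 \left(- \frac{1}{4570}\right)} + 4444 \left(- \frac{1}{2928}\right) = \frac{49}{- \frac{21}{914}} - \frac{1111}{732} = 49 \left(- \frac{914}{21}\right) - \frac{1111}{732} = - \frac{6398}{3} - \frac{1111}{732} = - \frac{520741}{244}$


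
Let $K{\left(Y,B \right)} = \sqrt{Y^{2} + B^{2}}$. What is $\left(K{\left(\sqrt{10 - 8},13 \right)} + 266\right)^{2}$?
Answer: $70927 + 1596 \sqrt{19} \approx 77884.0$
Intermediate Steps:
$K{\left(Y,B \right)} = \sqrt{B^{2} + Y^{2}}$
$\left(K{\left(\sqrt{10 - 8},13 \right)} + 266\right)^{2} = \left(\sqrt{13^{2} + \left(\sqrt{10 - 8}\right)^{2}} + 266\right)^{2} = \left(\sqrt{169 + \left(\sqrt{2}\right)^{2}} + 266\right)^{2} = \left(\sqrt{169 + 2} + 266\right)^{2} = \left(\sqrt{171} + 266\right)^{2} = \left(3 \sqrt{19} + 266\right)^{2} = \left(266 + 3 \sqrt{19}\right)^{2}$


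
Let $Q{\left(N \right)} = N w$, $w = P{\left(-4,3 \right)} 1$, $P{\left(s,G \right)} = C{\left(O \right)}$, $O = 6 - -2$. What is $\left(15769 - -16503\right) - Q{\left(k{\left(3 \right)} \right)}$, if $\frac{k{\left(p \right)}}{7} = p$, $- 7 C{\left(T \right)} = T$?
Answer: $32296$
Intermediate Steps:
$O = 8$ ($O = 6 + 2 = 8$)
$C{\left(T \right)} = - \frac{T}{7}$
$k{\left(p \right)} = 7 p$
$P{\left(s,G \right)} = - \frac{8}{7}$ ($P{\left(s,G \right)} = \left(- \frac{1}{7}\right) 8 = - \frac{8}{7}$)
$w = - \frac{8}{7}$ ($w = \left(- \frac{8}{7}\right) 1 = - \frac{8}{7} \approx -1.1429$)
$Q{\left(N \right)} = - \frac{8 N}{7}$ ($Q{\left(N \right)} = N \left(- \frac{8}{7}\right) = - \frac{8 N}{7}$)
$\left(15769 - -16503\right) - Q{\left(k{\left(3 \right)} \right)} = \left(15769 - -16503\right) - - \frac{8 \cdot 7 \cdot 3}{7} = \left(15769 + 16503\right) - \left(- \frac{8}{7}\right) 21 = 32272 - -24 = 32272 + 24 = 32296$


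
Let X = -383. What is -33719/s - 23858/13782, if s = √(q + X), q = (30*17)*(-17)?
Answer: -11929/6891 + 33719*I*√9053/9053 ≈ -1.7311 + 354.39*I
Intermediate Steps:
q = -8670 (q = 510*(-17) = -8670)
s = I*√9053 (s = √(-8670 - 383) = √(-9053) = I*√9053 ≈ 95.147*I)
-33719/s - 23858/13782 = -33719*(-I*√9053/9053) - 23858/13782 = -(-33719)*I*√9053/9053 - 23858*1/13782 = 33719*I*√9053/9053 - 11929/6891 = -11929/6891 + 33719*I*√9053/9053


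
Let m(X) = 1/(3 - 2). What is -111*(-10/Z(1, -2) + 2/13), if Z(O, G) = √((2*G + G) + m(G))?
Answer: -222/13 - 222*I*√5 ≈ -17.077 - 496.41*I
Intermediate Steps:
m(X) = 1 (m(X) = 1/1 = 1)
Z(O, G) = √(1 + 3*G) (Z(O, G) = √((2*G + G) + 1) = √(3*G + 1) = √(1 + 3*G))
-111*(-10/Z(1, -2) + 2/13) = -111*(-10/√(1 + 3*(-2)) + 2/13) = -111*(-10/√(1 - 6) + 2*(1/13)) = -111*(-10*(-I*√5/5) + 2/13) = -111*(-(-2)*I*√5 + 2/13) = -111*(2*I*√5 + 2/13) = -111*(2/13 + 2*I*√5) = -222/13 - 222*I*√5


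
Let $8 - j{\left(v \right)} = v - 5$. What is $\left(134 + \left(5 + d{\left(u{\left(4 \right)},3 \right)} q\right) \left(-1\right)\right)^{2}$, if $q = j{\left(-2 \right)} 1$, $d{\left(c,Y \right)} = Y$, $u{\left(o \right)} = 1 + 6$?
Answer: $7056$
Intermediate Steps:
$j{\left(v \right)} = 13 - v$ ($j{\left(v \right)} = 8 - \left(v - 5\right) = 8 - \left(-5 + v\right) = 13 - v$)
$u{\left(o \right)} = 7$
$q = 15$ ($q = \left(13 - -2\right) 1 = \left(13 + 2\right) 1 = 15 \cdot 1 = 15$)
$\left(134 + \left(5 + d{\left(u{\left(4 \right)},3 \right)} q\right) \left(-1\right)\right)^{2} = \left(134 + \left(5 + 3 \cdot 15\right) \left(-1\right)\right)^{2} = \left(134 + \left(5 + 45\right) \left(-1\right)\right)^{2} = \left(134 + 50 \left(-1\right)\right)^{2} = \left(134 - 50\right)^{2} = 84^{2} = 7056$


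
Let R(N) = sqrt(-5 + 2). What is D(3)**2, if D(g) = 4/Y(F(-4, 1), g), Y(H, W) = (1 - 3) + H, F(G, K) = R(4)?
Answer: 16/(2 - I*sqrt(3))**2 ≈ 0.32653 + 2.2623*I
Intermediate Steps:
R(N) = I*sqrt(3) (R(N) = sqrt(-3) = I*sqrt(3))
F(G, K) = I*sqrt(3)
Y(H, W) = -2 + H
D(g) = 4/(-2 + I*sqrt(3))
D(3)**2 = (-8/7 - 4*I*sqrt(3)/7)**2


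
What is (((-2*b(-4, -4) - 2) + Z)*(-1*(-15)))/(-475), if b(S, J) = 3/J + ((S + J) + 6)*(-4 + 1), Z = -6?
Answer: 111/190 ≈ 0.58421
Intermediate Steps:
b(S, J) = -18 - 3*J - 3*S + 3/J (b(S, J) = 3/J + ((J + S) + 6)*(-3) = 3/J + (6 + J + S)*(-3) = 3/J + (-18 - 3*J - 3*S) = -18 - 3*J - 3*S + 3/J)
(((-2*b(-4, -4) - 2) + Z)*(-1*(-15)))/(-475) = (((-6*(1 - 1*(-4)*(6 - 4 - 4))/(-4) - 2) - 6)*(-1*(-15)))/(-475) = (((-6*(-1)*(1 - 1*(-4)*(-2))/4 - 2) - 6)*15)*(-1/475) = (((-6*(-1)*(1 - 8)/4 - 2) - 6)*15)*(-1/475) = (((-6*(-1)*(-7)/4 - 2) - 6)*15)*(-1/475) = (((-2*21/4 - 2) - 6)*15)*(-1/475) = (((-21/2 - 2) - 6)*15)*(-1/475) = ((-25/2 - 6)*15)*(-1/475) = -37/2*15*(-1/475) = -555/2*(-1/475) = 111/190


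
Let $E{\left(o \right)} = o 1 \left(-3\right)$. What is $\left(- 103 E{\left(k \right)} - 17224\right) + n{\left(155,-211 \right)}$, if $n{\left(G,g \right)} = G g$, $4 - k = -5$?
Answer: $-47148$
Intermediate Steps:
$k = 9$ ($k = 4 - -5 = 4 + 5 = 9$)
$E{\left(o \right)} = - 3 o$ ($E{\left(o \right)} = o \left(-3\right) = - 3 o$)
$\left(- 103 E{\left(k \right)} - 17224\right) + n{\left(155,-211 \right)} = \left(- 103 \left(\left(-3\right) 9\right) - 17224\right) + 155 \left(-211\right) = \left(\left(-103\right) \left(-27\right) - 17224\right) - 32705 = \left(2781 - 17224\right) - 32705 = -14443 - 32705 = -47148$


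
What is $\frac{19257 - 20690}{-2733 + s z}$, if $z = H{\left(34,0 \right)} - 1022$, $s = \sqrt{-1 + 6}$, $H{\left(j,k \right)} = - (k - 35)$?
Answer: $\frac{1305463}{866148} - \frac{471457 \sqrt{5}}{866148} \approx 0.29008$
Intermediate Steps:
$H{\left(j,k \right)} = 35 - k$ ($H{\left(j,k \right)} = - (-35 + k) = 35 - k$)
$s = \sqrt{5} \approx 2.2361$
$z = -987$ ($z = \left(35 - 0\right) - 1022 = \left(35 + 0\right) - 1022 = 35 - 1022 = -987$)
$\frac{19257 - 20690}{-2733 + s z} = \frac{19257 - 20690}{-2733 + \sqrt{5} \left(-987\right)} = - \frac{1433}{-2733 - 987 \sqrt{5}}$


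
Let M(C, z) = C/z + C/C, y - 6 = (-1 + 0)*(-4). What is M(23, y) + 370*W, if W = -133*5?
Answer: -2460467/10 ≈ -2.4605e+5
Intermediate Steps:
y = 10 (y = 6 + (-1 + 0)*(-4) = 6 - 1*(-4) = 6 + 4 = 10)
M(C, z) = 1 + C/z (M(C, z) = C/z + 1 = 1 + C/z)
W = -665
M(23, y) + 370*W = (23 + 10)/10 + 370*(-665) = (⅒)*33 - 246050 = 33/10 - 246050 = -2460467/10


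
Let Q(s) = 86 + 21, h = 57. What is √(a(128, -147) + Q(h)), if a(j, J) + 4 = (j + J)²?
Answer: 4*√29 ≈ 21.541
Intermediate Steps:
a(j, J) = -4 + (J + j)² (a(j, J) = -4 + (j + J)² = -4 + (J + j)²)
Q(s) = 107
√(a(128, -147) + Q(h)) = √((-4 + (-147 + 128)²) + 107) = √((-4 + (-19)²) + 107) = √((-4 + 361) + 107) = √(357 + 107) = √464 = 4*√29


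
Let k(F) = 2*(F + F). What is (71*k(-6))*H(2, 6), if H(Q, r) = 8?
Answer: -13632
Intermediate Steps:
k(F) = 4*F (k(F) = 2*(2*F) = 4*F)
(71*k(-6))*H(2, 6) = (71*(4*(-6)))*8 = (71*(-24))*8 = -1704*8 = -13632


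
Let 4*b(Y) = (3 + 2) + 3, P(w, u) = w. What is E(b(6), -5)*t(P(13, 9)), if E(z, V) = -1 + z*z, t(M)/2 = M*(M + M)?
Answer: 2028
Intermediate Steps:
b(Y) = 2 (b(Y) = ((3 + 2) + 3)/4 = (5 + 3)/4 = (1/4)*8 = 2)
t(M) = 4*M**2 (t(M) = 2*(M*(M + M)) = 2*(M*(2*M)) = 2*(2*M**2) = 4*M**2)
E(z, V) = -1 + z**2
E(b(6), -5)*t(P(13, 9)) = (-1 + 2**2)*(4*13**2) = (-1 + 4)*(4*169) = 3*676 = 2028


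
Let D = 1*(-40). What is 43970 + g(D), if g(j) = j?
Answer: 43930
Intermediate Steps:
D = -40
43970 + g(D) = 43970 - 40 = 43930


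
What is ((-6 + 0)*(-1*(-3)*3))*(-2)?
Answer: 108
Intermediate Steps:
((-6 + 0)*(-1*(-3)*3))*(-2) = -18*3*(-2) = -6*9*(-2) = -54*(-2) = 108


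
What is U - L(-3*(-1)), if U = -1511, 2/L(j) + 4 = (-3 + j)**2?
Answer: -3021/2 ≈ -1510.5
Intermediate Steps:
L(j) = 2/(-4 + (-3 + j)**2)
U - L(-3*(-1)) = -1511 - 2/(-4 + (-3 - 3*(-1))**2) = -1511 - 2/(-4 + (-3 + 3)**2) = -1511 - 2/(-4 + 0**2) = -1511 - 2/(-4 + 0) = -1511 - 2/(-4) = -1511 - 2*(-1)/4 = -1511 - 1*(-1/2) = -1511 + 1/2 = -3021/2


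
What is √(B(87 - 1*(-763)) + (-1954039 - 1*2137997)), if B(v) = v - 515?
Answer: I*√4091701 ≈ 2022.8*I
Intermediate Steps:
B(v) = -515 + v
√(B(87 - 1*(-763)) + (-1954039 - 1*2137997)) = √((-515 + (87 - 1*(-763))) + (-1954039 - 1*2137997)) = √((-515 + (87 + 763)) + (-1954039 - 2137997)) = √((-515 + 850) - 4092036) = √(335 - 4092036) = √(-4091701) = I*√4091701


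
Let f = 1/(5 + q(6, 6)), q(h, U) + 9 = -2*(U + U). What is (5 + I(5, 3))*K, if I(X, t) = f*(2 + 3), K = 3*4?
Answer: 405/7 ≈ 57.857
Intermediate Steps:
q(h, U) = -9 - 4*U (q(h, U) = -9 - 2*(U + U) = -9 - 4*U)
K = 12
f = -1/28 (f = 1/(5 + (-9 - 4*6)) = 1/(5 + (-9 - 24)) = 1/(5 - 33) = 1/(-28) = -1/28 ≈ -0.035714)
I(X, t) = -5/28 (I(X, t) = -(2 + 3)/28 = -1/28*5 = -5/28)
(5 + I(5, 3))*K = (5 - 5/28)*12 = (135/28)*12 = 405/7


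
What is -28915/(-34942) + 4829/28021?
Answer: 978962133/979109782 ≈ 0.99985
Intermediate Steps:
-28915/(-34942) + 4829/28021 = -28915*(-1/34942) + 4829*(1/28021) = 28915/34942 + 4829/28021 = 978962133/979109782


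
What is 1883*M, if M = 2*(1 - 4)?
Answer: -11298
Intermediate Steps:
M = -6 (M = 2*(-3) = -6)
1883*M = 1883*(-6) = -11298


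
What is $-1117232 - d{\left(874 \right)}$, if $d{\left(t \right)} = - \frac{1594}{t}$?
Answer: $- \frac{488229587}{437} \approx -1.1172 \cdot 10^{6}$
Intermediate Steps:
$-1117232 - d{\left(874 \right)} = -1117232 - - \frac{1594}{874} = -1117232 - \left(-1594\right) \frac{1}{874} = -1117232 - - \frac{797}{437} = -1117232 + \frac{797}{437} = - \frac{488229587}{437}$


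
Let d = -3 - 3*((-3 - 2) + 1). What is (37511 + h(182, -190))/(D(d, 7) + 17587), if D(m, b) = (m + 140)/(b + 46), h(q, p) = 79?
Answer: 28461/13318 ≈ 2.1370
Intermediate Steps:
d = 9 (d = -3 - 3*(-5 + 1) = -3 - 3*(-4) = -3 + 12 = 9)
D(m, b) = (140 + m)/(46 + b)
(37511 + h(182, -190))/(D(d, 7) + 17587) = (37511 + 79)/((140 + 9)/(46 + 7) + 17587) = 37590/(149/53 + 17587) = 37590/(932260/53) = 37590*(53/932260) = 28461/13318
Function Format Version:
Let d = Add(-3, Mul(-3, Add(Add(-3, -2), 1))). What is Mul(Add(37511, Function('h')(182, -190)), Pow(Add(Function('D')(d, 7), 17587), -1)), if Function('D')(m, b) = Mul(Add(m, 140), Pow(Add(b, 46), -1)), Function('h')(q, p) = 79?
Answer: Rational(28461, 13318) ≈ 2.1370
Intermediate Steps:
d = 9 (d = Add(-3, Mul(-3, Add(-5, 1))) = Add(-3, Mul(-3, -4)) = Add(-3, 12) = 9)
Function('D')(m, b) = Mul(Pow(Add(46, b), -1), Add(140, m)) (Function('D')(m, b) = Mul(Add(140, m), Pow(Add(46, b), -1)) = Mul(Pow(Add(46, b), -1), Add(140, m)))
Mul(Add(37511, Function('h')(182, -190)), Pow(Add(Function('D')(d, 7), 17587), -1)) = Mul(Add(37511, 79), Pow(Add(Mul(Pow(Add(46, 7), -1), Add(140, 9)), 17587), -1)) = Mul(37590, Pow(Add(Mul(Pow(53, -1), 149), 17587), -1)) = Mul(37590, Pow(Add(Mul(Rational(1, 53), 149), 17587), -1)) = Mul(37590, Pow(Add(Rational(149, 53), 17587), -1)) = Mul(37590, Pow(Rational(932260, 53), -1)) = Mul(37590, Rational(53, 932260)) = Rational(28461, 13318)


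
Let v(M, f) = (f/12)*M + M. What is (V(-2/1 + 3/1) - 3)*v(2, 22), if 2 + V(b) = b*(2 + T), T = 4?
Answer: 17/3 ≈ 5.6667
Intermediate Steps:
v(M, f) = M + M*f/12 (v(M, f) = (f*(1/12))*M + M = (f/12)*M + M = M*f/12 + M = M + M*f/12)
V(b) = -2 + 6*b (V(b) = -2 + b*(2 + 4) = -2 + b*6 = -2 + 6*b)
(V(-2/1 + 3/1) - 3)*v(2, 22) = ((-2 + 6*(-2/1 + 3/1)) - 3)*((1/12)*2*(12 + 22)) = ((-2 + 6*(-2*1 + 3*1)) - 3)*((1/12)*2*34) = ((-2 + 6*(-2 + 3)) - 3)*(17/3) = ((-2 + 6*1) - 3)*(17/3) = ((-2 + 6) - 3)*(17/3) = (4 - 3)*(17/3) = 1*(17/3) = 17/3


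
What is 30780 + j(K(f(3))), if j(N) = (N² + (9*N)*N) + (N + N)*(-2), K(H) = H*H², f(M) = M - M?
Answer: 30780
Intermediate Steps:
f(M) = 0
K(H) = H³
j(N) = -4*N + 10*N² (j(N) = (N² + 9*N²) + (2*N)*(-2) = 10*N² - 4*N = -4*N + 10*N²)
30780 + j(K(f(3))) = 30780 + 2*0³*(-2 + 5*0³) = 30780 + 2*0*(-2 + 5*0) = 30780 + 2*0*(-2 + 0) = 30780 + 2*0*(-2) = 30780 + 0 = 30780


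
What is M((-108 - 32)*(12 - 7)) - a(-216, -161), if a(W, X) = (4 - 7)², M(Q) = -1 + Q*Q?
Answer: 489990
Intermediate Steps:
M(Q) = -1 + Q²
a(W, X) = 9 (a(W, X) = (-3)² = 9)
M((-108 - 32)*(12 - 7)) - a(-216, -161) = (-1 + ((-108 - 32)*(12 - 7))²) - 1*9 = (-1 + (-140*5)²) - 9 = (-1 + (-700)²) - 9 = (-1 + 490000) - 9 = 489999 - 9 = 489990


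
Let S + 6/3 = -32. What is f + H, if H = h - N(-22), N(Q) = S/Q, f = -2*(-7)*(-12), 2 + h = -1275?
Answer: -15912/11 ≈ -1446.5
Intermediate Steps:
h = -1277 (h = -2 - 1275 = -1277)
S = -34 (S = -2 - 32 = -34)
f = -168 (f = 14*(-12) = -168)
N(Q) = -34/Q
H = -14064/11 (H = -1277 - (-34)/(-22) = -1277 - (-34)*(-1)/22 = -1277 - 1*17/11 = -1277 - 17/11 = -14064/11 ≈ -1278.5)
f + H = -168 - 14064/11 = -15912/11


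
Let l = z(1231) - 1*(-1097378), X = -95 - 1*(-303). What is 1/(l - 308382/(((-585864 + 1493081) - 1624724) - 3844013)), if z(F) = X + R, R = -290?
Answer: 2280760/2502668979151 ≈ 9.1133e-7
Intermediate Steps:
X = 208 (X = -95 + 303 = 208)
z(F) = -82 (z(F) = 208 - 290 = -82)
l = 1097296 (l = -82 - 1*(-1097378) = -82 + 1097378 = 1097296)
1/(l - 308382/(((-585864 + 1493081) - 1624724) - 3844013)) = 1/(1097296 - 308382/(((-585864 + 1493081) - 1624724) - 3844013)) = 1/(1097296 - 308382/((907217 - 1624724) - 3844013)) = 1/(1097296 - 308382/(-717507 - 3844013)) = 1/(1097296 - 308382/(-4561520)) = 1/(1097296 - 308382*(-1/4561520)) = 1/(1097296 + 154191/2280760) = 1/(2502668979151/2280760) = 2280760/2502668979151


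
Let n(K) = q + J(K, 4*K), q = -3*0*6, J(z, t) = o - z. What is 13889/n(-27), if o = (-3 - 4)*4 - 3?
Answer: -13889/4 ≈ -3472.3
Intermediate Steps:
o = -31 (o = -7*4 - 3 = -28 - 3 = -31)
J(z, t) = -31 - z
q = 0 (q = 0*6 = 0)
n(K) = -31 - K (n(K) = 0 + (-31 - K) = -31 - K)
13889/n(-27) = 13889/(-31 - 1*(-27)) = 13889/(-31 + 27) = 13889/(-4) = 13889*(-¼) = -13889/4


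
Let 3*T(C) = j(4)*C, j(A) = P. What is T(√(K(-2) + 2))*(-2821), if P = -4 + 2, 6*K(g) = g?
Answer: 5642*√15/9 ≈ 2427.9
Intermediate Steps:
K(g) = g/6
P = -2
j(A) = -2
T(C) = -2*C/3 (T(C) = (-2*C)/3 = -2*C/3)
T(√(K(-2) + 2))*(-2821) = -2*√((⅙)*(-2) + 2)/3*(-2821) = -2*√(-⅓ + 2)/3*(-2821) = -2*√15/9*(-2821) = 5642*√15/9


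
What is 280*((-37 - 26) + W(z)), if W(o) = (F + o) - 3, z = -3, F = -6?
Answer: -21000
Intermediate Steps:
W(o) = -9 + o (W(o) = (-6 + o) - 3 = -9 + o)
280*((-37 - 26) + W(z)) = 280*((-37 - 26) + (-9 - 3)) = 280*(-63 - 12) = 280*(-75) = -21000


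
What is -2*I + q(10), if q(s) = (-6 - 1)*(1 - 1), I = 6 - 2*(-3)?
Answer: -24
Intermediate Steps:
I = 12 (I = 6 + 6 = 12)
q(s) = 0 (q(s) = -7*0 = 0)
-2*I + q(10) = -2*12 + 0 = -24 + 0 = -24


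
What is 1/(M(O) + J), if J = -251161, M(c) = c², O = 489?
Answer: -1/12040 ≈ -8.3057e-5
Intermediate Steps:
1/(M(O) + J) = 1/(489² - 251161) = 1/(239121 - 251161) = 1/(-12040) = -1/12040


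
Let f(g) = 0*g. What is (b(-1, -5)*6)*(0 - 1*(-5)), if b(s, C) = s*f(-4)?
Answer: 0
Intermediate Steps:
f(g) = 0
b(s, C) = 0 (b(s, C) = s*0 = 0)
(b(-1, -5)*6)*(0 - 1*(-5)) = (0*6)*(0 - 1*(-5)) = 0*(0 + 5) = 0*5 = 0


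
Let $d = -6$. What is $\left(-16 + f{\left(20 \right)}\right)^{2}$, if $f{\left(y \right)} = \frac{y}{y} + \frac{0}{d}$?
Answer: $225$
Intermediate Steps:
$f{\left(y \right)} = 1$ ($f{\left(y \right)} = \frac{y}{y} + \frac{0}{-6} = 1 + 0 \left(- \frac{1}{6}\right) = 1 + 0 = 1$)
$\left(-16 + f{\left(20 \right)}\right)^{2} = \left(-16 + 1\right)^{2} = \left(-15\right)^{2} = 225$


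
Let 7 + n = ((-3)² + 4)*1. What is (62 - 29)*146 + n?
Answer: 4824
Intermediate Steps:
n = 6 (n = -7 + ((-3)² + 4)*1 = -7 + (9 + 4)*1 = -7 + 13*1 = -7 + 13 = 6)
(62 - 29)*146 + n = (62 - 29)*146 + 6 = 33*146 + 6 = 4818 + 6 = 4824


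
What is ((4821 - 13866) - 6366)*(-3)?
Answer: 46233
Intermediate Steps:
((4821 - 13866) - 6366)*(-3) = (-9045 - 6366)*(-3) = -15411*(-3) = 46233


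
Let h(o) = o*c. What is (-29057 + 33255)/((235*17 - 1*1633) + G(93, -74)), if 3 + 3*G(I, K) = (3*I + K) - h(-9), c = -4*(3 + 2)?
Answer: 6297/3554 ≈ 1.7718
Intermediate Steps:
c = -20 (c = -4*5 = -20)
h(o) = -20*o (h(o) = o*(-20) = -20*o)
G(I, K) = -61 + I + K/3 (G(I, K) = -1 + ((3*I + K) - (-20)*(-9))/3 = -1 + ((K + 3*I) - 1*180)/3 = -1 + ((K + 3*I) - 180)/3 = -1 + (-180 + K + 3*I)/3 = -1 + (-60 + I + K/3) = -61 + I + K/3)
(-29057 + 33255)/((235*17 - 1*1633) + G(93, -74)) = (-29057 + 33255)/((235*17 - 1*1633) + (-61 + 93 + (1/3)*(-74))) = 4198/((3995 - 1633) + (-61 + 93 - 74/3)) = 4198/(2362 + 22/3) = 4198/(7108/3) = 4198*(3/7108) = 6297/3554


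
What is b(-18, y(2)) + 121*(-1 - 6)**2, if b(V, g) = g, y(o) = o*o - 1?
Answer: 5932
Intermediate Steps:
y(o) = -1 + o**2 (y(o) = o**2 - 1 = -1 + o**2)
b(-18, y(2)) + 121*(-1 - 6)**2 = (-1 + 2**2) + 121*(-1 - 6)**2 = (-1 + 4) + 121*(-7)**2 = 3 + 121*49 = 3 + 5929 = 5932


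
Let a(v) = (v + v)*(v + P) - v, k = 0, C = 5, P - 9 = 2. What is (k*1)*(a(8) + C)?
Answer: 0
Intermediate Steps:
P = 11 (P = 9 + 2 = 11)
a(v) = -v + 2*v*(11 + v) (a(v) = (v + v)*(v + 11) - v = (2*v)*(11 + v) - v = 2*v*(11 + v) - v = -v + 2*v*(11 + v))
(k*1)*(a(8) + C) = (0*1)*(8*(21 + 2*8) + 5) = 0*(8*(21 + 16) + 5) = 0*(8*37 + 5) = 0*(296 + 5) = 0*301 = 0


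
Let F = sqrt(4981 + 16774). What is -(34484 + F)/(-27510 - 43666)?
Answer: 8621/17794 + sqrt(21755)/71176 ≈ 0.48656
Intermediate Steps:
F = sqrt(21755) ≈ 147.50
-(34484 + F)/(-27510 - 43666) = -(34484 + sqrt(21755))/(-27510 - 43666) = -(34484 + sqrt(21755))/(-71176) = -(34484 + sqrt(21755))*(-1)/71176 = -(-8621/17794 - sqrt(21755)/71176) = 8621/17794 + sqrt(21755)/71176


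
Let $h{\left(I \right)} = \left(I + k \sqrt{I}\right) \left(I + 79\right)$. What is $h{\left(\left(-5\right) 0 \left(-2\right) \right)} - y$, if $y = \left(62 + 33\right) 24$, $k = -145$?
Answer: $-2280$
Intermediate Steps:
$h{\left(I \right)} = \left(79 + I\right) \left(I - 145 \sqrt{I}\right)$ ($h{\left(I \right)} = \left(I - 145 \sqrt{I}\right) \left(I + 79\right) = \left(I - 145 \sqrt{I}\right) \left(79 + I\right) = \left(79 + I\right) \left(I - 145 \sqrt{I}\right)$)
$y = 2280$ ($y = 95 \cdot 24 = 2280$)
$h{\left(\left(-5\right) 0 \left(-2\right) \right)} - y = \left(\left(\left(-5\right) 0 \left(-2\right)\right)^{2} - 11455 \sqrt{\left(-5\right) 0 \left(-2\right)} - 145 \left(\left(-5\right) 0 \left(-2\right)\right)^{\frac{3}{2}} + 79 \left(-5\right) 0 \left(-2\right)\right) - 2280 = \left(\left(0 \left(-2\right)\right)^{2} - 11455 \sqrt{0 \left(-2\right)} - 145 \left(0 \left(-2\right)\right)^{\frac{3}{2}} + 79 \cdot 0 \left(-2\right)\right) - 2280 = \left(0^{2} - 11455 \sqrt{0} - 145 \cdot 0^{\frac{3}{2}} + 79 \cdot 0\right) - 2280 = \left(0 - 0 - 0 + 0\right) - 2280 = \left(0 + 0 + 0 + 0\right) - 2280 = 0 - 2280 = -2280$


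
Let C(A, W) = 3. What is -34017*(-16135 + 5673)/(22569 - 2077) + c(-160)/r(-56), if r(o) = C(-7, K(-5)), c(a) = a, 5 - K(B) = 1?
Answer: 532189421/30738 ≈ 17314.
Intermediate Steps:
K(B) = 4 (K(B) = 5 - 1*1 = 5 - 1 = 4)
r(o) = 3
-34017*(-16135 + 5673)/(22569 - 2077) + c(-160)/r(-56) = -34017*(-16135 + 5673)/(22569 - 2077) - 160/3 = -34017/(20492/(-10462)) - 160*1/3 = -34017/(20492*(-1/10462)) - 160/3 = -34017/(-10246/5231) - 160/3 = -34017*(-5231/10246) - 160/3 = 177942927/10246 - 160/3 = 532189421/30738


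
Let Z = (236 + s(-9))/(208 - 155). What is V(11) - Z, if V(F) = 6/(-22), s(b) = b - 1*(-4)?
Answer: -2700/583 ≈ -4.6312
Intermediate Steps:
s(b) = 4 + b (s(b) = b + 4 = 4 + b)
V(F) = -3/11 (V(F) = 6*(-1/22) = -3/11)
Z = 231/53 (Z = (236 + (4 - 9))/(208 - 155) = (236 - 5)/53 = 231*(1/53) = 231/53 ≈ 4.3585)
V(11) - Z = -3/11 - 1*231/53 = -3/11 - 231/53 = -2700/583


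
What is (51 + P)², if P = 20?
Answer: 5041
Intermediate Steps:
(51 + P)² = (51 + 20)² = 71² = 5041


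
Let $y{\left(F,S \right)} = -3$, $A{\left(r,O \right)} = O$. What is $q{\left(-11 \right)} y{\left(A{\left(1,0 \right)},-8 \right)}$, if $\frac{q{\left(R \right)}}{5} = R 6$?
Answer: $990$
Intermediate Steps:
$q{\left(R \right)} = 30 R$ ($q{\left(R \right)} = 5 R 6 = 5 \cdot 6 R = 30 R$)
$q{\left(-11 \right)} y{\left(A{\left(1,0 \right)},-8 \right)} = 30 \left(-11\right) \left(-3\right) = \left(-330\right) \left(-3\right) = 990$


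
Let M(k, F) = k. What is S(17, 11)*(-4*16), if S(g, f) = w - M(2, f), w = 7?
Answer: -320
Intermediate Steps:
S(g, f) = 5 (S(g, f) = 7 - 1*2 = 7 - 2 = 5)
S(17, 11)*(-4*16) = 5*(-4*16) = 5*(-64) = -320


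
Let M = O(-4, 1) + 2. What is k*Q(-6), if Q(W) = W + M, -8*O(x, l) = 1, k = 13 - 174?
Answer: 5313/8 ≈ 664.13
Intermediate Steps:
k = -161
O(x, l) = -⅛ (O(x, l) = -⅛*1 = -⅛)
M = 15/8 (M = -⅛ + 2 = 15/8 ≈ 1.8750)
Q(W) = 15/8 + W (Q(W) = W + 15/8 = 15/8 + W)
k*Q(-6) = -161*(15/8 - 6) = -161*(-33/8) = 5313/8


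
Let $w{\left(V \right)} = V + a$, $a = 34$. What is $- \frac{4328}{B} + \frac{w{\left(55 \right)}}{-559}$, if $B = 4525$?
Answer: $- \frac{2822077}{2529475} \approx -1.1157$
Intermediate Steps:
$w{\left(V \right)} = 34 + V$ ($w{\left(V \right)} = V + 34 = 34 + V$)
$- \frac{4328}{B} + \frac{w{\left(55 \right)}}{-559} = - \frac{4328}{4525} + \frac{34 + 55}{-559} = \left(-4328\right) \frac{1}{4525} + 89 \left(- \frac{1}{559}\right) = - \frac{4328}{4525} - \frac{89}{559} = - \frac{2822077}{2529475}$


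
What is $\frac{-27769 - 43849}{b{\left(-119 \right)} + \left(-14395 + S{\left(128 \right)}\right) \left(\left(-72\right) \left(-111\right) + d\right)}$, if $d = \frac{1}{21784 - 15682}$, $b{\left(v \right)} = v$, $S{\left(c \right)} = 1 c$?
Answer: $\frac{437013036}{695762154533} \approx 0.00062811$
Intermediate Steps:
$S{\left(c \right)} = c$
$d = \frac{1}{6102} \approx 0.00016388$
$\frac{-27769 - 43849}{b{\left(-119 \right)} + \left(-14395 + S{\left(128 \right)}\right) \left(\left(-72\right) \left(-111\right) + d\right)} = \frac{-27769 - 43849}{-119 + \left(-14395 + 128\right) \left(\left(-72\right) \left(-111\right) + \frac{1}{6102}\right)} = - \frac{71618}{-119 - 14267 \left(7992 + \frac{1}{6102}\right)} = - \frac{71618}{-119 - \frac{695761428395}{6102}} = - \frac{71618}{- \frac{695762154533}{6102}} = \left(-71618\right) \left(- \frac{6102}{695762154533}\right) = \frac{437013036}{695762154533}$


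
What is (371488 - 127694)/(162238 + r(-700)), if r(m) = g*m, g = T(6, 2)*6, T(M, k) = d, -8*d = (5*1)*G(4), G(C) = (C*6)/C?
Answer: 121897/88994 ≈ 1.3697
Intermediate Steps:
G(C) = 6 (G(C) = (6*C)/C = 6)
d = -15/4 (d = -5*1*6/8 = -5*6/8 = -1/8*30 = -15/4 ≈ -3.7500)
T(M, k) = -15/4
g = -45/2 (g = -15/4*6 = -45/2 ≈ -22.500)
r(m) = -45*m/2
(371488 - 127694)/(162238 + r(-700)) = (371488 - 127694)/(162238 - 45/2*(-700)) = 243794/(162238 + 15750) = 243794/177988 = 243794*(1/177988) = 121897/88994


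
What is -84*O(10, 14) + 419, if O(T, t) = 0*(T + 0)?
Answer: 419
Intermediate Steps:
O(T, t) = 0 (O(T, t) = 0*T = 0)
-84*O(10, 14) + 419 = -84*0 + 419 = 0 + 419 = 419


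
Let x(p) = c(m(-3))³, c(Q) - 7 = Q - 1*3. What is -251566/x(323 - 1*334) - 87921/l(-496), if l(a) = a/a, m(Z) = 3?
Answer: -620581/7 ≈ -88654.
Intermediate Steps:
l(a) = 1
c(Q) = 4 + Q (c(Q) = 7 + (Q - 1*3) = 7 + (Q - 3) = 7 + (-3 + Q) = 4 + Q)
x(p) = 343 (x(p) = (4 + 3)³ = 7³ = 343)
-251566/x(323 - 1*334) - 87921/l(-496) = -251566/343 - 87921/1 = -251566*1/343 - 87921*1 = -5134/7 - 87921 = -620581/7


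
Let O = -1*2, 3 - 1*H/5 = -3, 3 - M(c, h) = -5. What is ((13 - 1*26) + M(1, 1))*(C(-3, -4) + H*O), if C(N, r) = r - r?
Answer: 300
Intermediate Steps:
M(c, h) = 8 (M(c, h) = 3 - 1*(-5) = 3 + 5 = 8)
C(N, r) = 0
H = 30 (H = 15 - 5*(-3) = 15 + 15 = 30)
O = -2
((13 - 1*26) + M(1, 1))*(C(-3, -4) + H*O) = ((13 - 1*26) + 8)*(0 + 30*(-2)) = ((13 - 26) + 8)*(0 - 60) = (-13 + 8)*(-60) = -5*(-60) = 300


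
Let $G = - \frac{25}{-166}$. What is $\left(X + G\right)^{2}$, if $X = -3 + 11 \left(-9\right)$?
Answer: $\frac{285846649}{27556} \approx 10373.0$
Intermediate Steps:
$G = \frac{25}{166}$ ($G = \left(-25\right) \left(- \frac{1}{166}\right) = \frac{25}{166} \approx 0.1506$)
$X = -102$ ($X = -3 - 99 = -102$)
$\left(X + G\right)^{2} = \left(-102 + \frac{25}{166}\right)^{2} = \left(- \frac{16907}{166}\right)^{2} = \frac{285846649}{27556}$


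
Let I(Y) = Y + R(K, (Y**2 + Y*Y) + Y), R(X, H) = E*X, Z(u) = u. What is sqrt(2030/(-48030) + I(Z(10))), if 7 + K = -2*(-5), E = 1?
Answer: 2*sqrt(74729877)/4803 ≈ 3.5997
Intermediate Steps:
K = 3 (K = -7 - 2*(-5) = -7 + 10 = 3)
R(X, H) = X (R(X, H) = 1*X = X)
I(Y) = 3 + Y (I(Y) = Y + 3 = 3 + Y)
sqrt(2030/(-48030) + I(Z(10))) = sqrt(2030/(-48030) + (3 + 10)) = sqrt(2030*(-1/48030) + 13) = sqrt(-203/4803 + 13) = sqrt(62236/4803) = 2*sqrt(74729877)/4803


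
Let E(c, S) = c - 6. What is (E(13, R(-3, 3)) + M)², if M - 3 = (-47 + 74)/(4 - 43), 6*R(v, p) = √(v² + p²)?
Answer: 14641/169 ≈ 86.633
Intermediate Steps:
R(v, p) = √(p² + v²)/6 (R(v, p) = √(v² + p²)/6 = √(p² + v²)/6)
E(c, S) = -6 + c
M = 30/13 (M = 3 + (-47 + 74)/(4 - 43) = 3 + 27/(-39) = 3 + 27*(-1/39) = 3 - 9/13 = 30/13 ≈ 2.3077)
(E(13, R(-3, 3)) + M)² = ((-6 + 13) + 30/13)² = (7 + 30/13)² = (121/13)² = 14641/169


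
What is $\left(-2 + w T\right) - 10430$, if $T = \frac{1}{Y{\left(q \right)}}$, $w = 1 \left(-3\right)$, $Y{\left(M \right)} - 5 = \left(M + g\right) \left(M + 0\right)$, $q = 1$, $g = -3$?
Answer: $-10433$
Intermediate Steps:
$Y{\left(M \right)} = 5 + M \left(-3 + M\right)$ ($Y{\left(M \right)} = 5 + \left(M - 3\right) \left(M + 0\right) = 5 + \left(-3 + M\right) M = 5 + M \left(-3 + M\right)$)
$w = -3$
$T = \frac{1}{3}$ ($T = \frac{1}{5 + 1^{2} - 3} = \frac{1}{5 + 1 - 3} = \frac{1}{3} \approx 0.33333$)
$\left(-2 + w T\right) - 10430 = \left(-2 - 1\right) - 10430 = -3 - 10430 = -10433$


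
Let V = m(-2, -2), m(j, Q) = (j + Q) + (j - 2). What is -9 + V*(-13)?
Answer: 95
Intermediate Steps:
m(j, Q) = -2 + Q + 2*j (m(j, Q) = (Q + j) + (-2 + j) = -2 + Q + 2*j)
V = -8 (V = -2 - 2 + 2*(-2) = -2 - 2 - 4 = -8)
-9 + V*(-13) = -9 - 8*(-13) = -9 + 104 = 95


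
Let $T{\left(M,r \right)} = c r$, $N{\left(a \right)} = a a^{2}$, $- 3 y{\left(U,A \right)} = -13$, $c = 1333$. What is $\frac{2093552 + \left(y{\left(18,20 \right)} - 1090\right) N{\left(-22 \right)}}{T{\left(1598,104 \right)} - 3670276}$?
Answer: $- \frac{10240298}{2648733} \approx -3.8661$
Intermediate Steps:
$y{\left(U,A \right)} = \frac{13}{3}$ ($y{\left(U,A \right)} = \left(- \frac{1}{3}\right) \left(-13\right) = \frac{13}{3}$)
$N{\left(a \right)} = a^{3}$
$T{\left(M,r \right)} = 1333 r$
$\frac{2093552 + \left(y{\left(18,20 \right)} - 1090\right) N{\left(-22 \right)}}{T{\left(1598,104 \right)} - 3670276} = \frac{2093552 + \left(\frac{13}{3} - 1090\right) \left(-22\right)^{3}}{1333 \cdot 104 - 3670276} = \frac{2093552 - - \frac{34680536}{3}}{138632 - 3670276} = \frac{2093552 + \frac{34680536}{3}}{-3531644} = \frac{40961192}{3} \left(- \frac{1}{3531644}\right) = - \frac{10240298}{2648733}$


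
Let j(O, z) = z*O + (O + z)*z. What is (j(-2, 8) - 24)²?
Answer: 64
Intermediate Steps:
j(O, z) = O*z + z*(O + z)
(j(-2, 8) - 24)² = (8*(8 + 2*(-2)) - 24)² = (8*(8 - 4) - 24)² = (8*4 - 24)² = (32 - 24)² = 8² = 64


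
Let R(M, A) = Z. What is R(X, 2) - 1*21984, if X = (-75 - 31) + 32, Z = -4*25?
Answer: -22084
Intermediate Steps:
Z = -100
X = -74 (X = -106 + 32 = -74)
R(M, A) = -100
R(X, 2) - 1*21984 = -100 - 1*21984 = -100 - 21984 = -22084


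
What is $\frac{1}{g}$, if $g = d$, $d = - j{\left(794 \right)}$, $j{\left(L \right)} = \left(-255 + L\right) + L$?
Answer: $- \frac{1}{1333} \approx -0.00075019$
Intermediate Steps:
$j{\left(L \right)} = -255 + 2 L$
$d = -1333$ ($d = - (-255 + 2 \cdot 794) = - (-255 + 1588) = \left(-1\right) 1333 = -1333$)
$g = -1333$
$\frac{1}{g} = \frac{1}{-1333} = - \frac{1}{1333}$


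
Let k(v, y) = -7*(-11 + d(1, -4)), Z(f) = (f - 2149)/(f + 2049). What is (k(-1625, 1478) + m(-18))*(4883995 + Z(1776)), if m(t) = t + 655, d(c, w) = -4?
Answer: 13861510132484/3825 ≈ 3.6239e+9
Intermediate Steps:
Z(f) = (-2149 + f)/(2049 + f)
m(t) = 655 + t
k(v, y) = 105 (k(v, y) = -7*(-11 - 4) = -7*(-15) = 105)
(k(-1625, 1478) + m(-18))*(4883995 + Z(1776)) = (105 + (655 - 18))*(4883995 + (-2149 + 1776)/(2049 + 1776)) = (105 + 637)*(4883995 - 373/3825) = 742*(4883995 + (1/3825)*(-373)) = 742*(4883995 - 373/3825) = 742*(18681280502/3825) = 13861510132484/3825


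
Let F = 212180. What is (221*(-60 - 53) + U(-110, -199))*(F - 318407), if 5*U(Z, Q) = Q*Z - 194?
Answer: 10959333363/5 ≈ 2.1919e+9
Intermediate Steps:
U(Z, Q) = -194/5 + Q*Z/5 (U(Z, Q) = (Q*Z - 194)/5 = (-194 + Q*Z)/5 = -194/5 + Q*Z/5)
(221*(-60 - 53) + U(-110, -199))*(F - 318407) = (221*(-60 - 53) + (-194/5 + (⅕)*(-199)*(-110)))*(212180 - 318407) = (221*(-113) + (-194/5 + 4378))*(-106227) = (-24973 + 21696/5)*(-106227) = -103169/5*(-106227) = 10959333363/5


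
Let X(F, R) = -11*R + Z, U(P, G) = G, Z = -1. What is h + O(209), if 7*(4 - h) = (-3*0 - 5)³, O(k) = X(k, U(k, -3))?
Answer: 377/7 ≈ 53.857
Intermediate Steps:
X(F, R) = -1 - 11*R (X(F, R) = -11*R - 1 = -1 - 11*R)
O(k) = 32 (O(k) = -1 - 11*(-3) = -1 + 33 = 32)
h = 153/7 (h = 4 - (-3*0 - 5)³/7 = 4 - (0 - 5)³/7 = 4 - ⅐*(-5)³ = 4 - ⅐*(-125) = 4 + 125/7 = 153/7 ≈ 21.857)
h + O(209) = 153/7 + 32 = 377/7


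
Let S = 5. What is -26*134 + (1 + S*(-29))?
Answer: -3628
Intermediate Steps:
-26*134 + (1 + S*(-29)) = -26*134 + (1 + 5*(-29)) = -3484 + (1 - 145) = -3484 - 144 = -3628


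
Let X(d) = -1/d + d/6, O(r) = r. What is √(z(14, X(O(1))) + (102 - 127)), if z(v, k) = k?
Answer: I*√930/6 ≈ 5.0826*I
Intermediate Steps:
X(d) = -1/d + d/6 (X(d) = -1/d + d*(⅙) = -1/d + d/6)
√(z(14, X(O(1))) + (102 - 127)) = √((-1/1 + (⅙)*1) + (102 - 127)) = √((-1*1 + ⅙) - 25) = √((-1 + ⅙) - 25) = √(-⅚ - 25) = √(-155/6) = I*√930/6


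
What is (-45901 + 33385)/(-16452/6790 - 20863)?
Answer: 42491820/70838111 ≈ 0.59984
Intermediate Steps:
(-45901 + 33385)/(-16452/6790 - 20863) = -12516/(-16452*1/6790 - 20863) = -12516/(-8226/3395 - 20863) = -12516/(-70838111/3395) = -12516*(-3395/70838111) = 42491820/70838111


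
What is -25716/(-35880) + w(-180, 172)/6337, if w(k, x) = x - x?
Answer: 2143/2990 ≈ 0.71672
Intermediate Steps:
w(k, x) = 0
-25716/(-35880) + w(-180, 172)/6337 = -25716/(-35880) + 0/6337 = -25716*(-1/35880) + 0*(1/6337) = 2143/2990 + 0 = 2143/2990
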